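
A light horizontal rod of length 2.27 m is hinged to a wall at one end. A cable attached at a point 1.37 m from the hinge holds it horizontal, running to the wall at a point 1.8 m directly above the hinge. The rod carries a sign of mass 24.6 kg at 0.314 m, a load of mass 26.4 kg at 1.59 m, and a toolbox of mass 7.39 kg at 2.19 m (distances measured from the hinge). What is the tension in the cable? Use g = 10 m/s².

T ≈ 604 N

Taking torques about the hinge:
Sign: 24.6 × 10 = 246 N down at 0.314 m → arm 0.314 m, τ = 246 × 0.314 = 77.24 N·m clockwise.
Load: 26.4 × 10 = 264 N down at 1.59 m → arm 1.59 m, τ = 264 × 1.59 = 419.8 N·m clockwise.
Toolbox: 7.39 × 10 = 73.9 N down at 2.19 m → arm 2.19 m, τ = 73.9 × 2.19 = 161.8 N·m clockwise.
Total clockwise load moment = 658.8 N·m.
The cable tension T acts at 1.37 m; only its component perpendicular to the rod, T sinθ, produces torque. sinθ = h/√(h²+d²) = 1.8/√(1.8²+1.37²) = 0.7957.
For rotational equilibrium, T × 1.37 × 0.7957 = 658.8, so T = 658.8 / 1.09 = 604 N.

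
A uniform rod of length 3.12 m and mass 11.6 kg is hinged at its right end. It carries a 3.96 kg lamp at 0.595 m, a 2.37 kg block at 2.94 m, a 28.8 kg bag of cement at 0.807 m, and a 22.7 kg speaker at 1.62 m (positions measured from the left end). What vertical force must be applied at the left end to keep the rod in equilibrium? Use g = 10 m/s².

About the right end:
Beam weight: 11.6 × 10 = 116 N down at 1.56 m → arm 1.56 m, τ = 116 × 1.56 = 181 N·m counterclockwise.
Lamp: 3.96 × 10 = 39.6 N down at 0.595 m → arm 2.525 m, τ = 39.6 × 2.525 = 99.99 N·m counterclockwise.
Block: 2.37 × 10 = 23.7 N down at 2.94 m → arm 0.18 m, τ = 23.7 × 0.18 = 4.266 N·m counterclockwise.
Bag of cement: 28.8 × 10 = 288 N down at 0.807 m → arm 2.313 m, τ = 288 × 2.313 = 666.1 N·m counterclockwise.
Speaker: 22.7 × 10 = 227 N down at 1.62 m → arm 1.5 m, τ = 227 × 1.5 = 340.5 N·m counterclockwise.
Net moment of the loads = 1292 N·m counterclockwise.
The upward force F acts at the left end, arm 3.12 m, giving F × 3.12 clockwise.
For rotational equilibrium, F × 3.12 = 1292, so F = 1292 / 3.12 = 414 N.

F ≈ 414 N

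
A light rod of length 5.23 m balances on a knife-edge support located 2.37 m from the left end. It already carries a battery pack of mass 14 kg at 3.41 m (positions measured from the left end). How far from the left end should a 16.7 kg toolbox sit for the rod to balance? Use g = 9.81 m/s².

x ≈ 1.5 m from the left end

Choose the knife-edge support (at 2.37 m from the left end) as the axis so the support reaction has zero arm there.
Battery pack: 14 × 9.81 = 137.3 N down at 3.41 m → arm 1.04 m, τ = 137.3 × 1.04 = 142.8 N·m clockwise.
Net moment of existing loads = 142.8 N·m clockwise.
The toolbox weighs 16.7 × 9.81 = 163.8 N and must supply an equal counterclockwise moment, so its lever arm about the knife-edge support is 142.8 / 163.8 = 0.872 m.
That puts it at 2.37 − 0.872 = 1.5 m from the left end.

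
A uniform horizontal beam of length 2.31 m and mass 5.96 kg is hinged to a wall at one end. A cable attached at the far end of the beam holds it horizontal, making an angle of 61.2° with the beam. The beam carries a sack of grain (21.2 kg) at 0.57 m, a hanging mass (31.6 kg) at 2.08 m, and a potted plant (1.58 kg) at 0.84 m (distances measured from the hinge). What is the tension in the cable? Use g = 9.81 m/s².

T ≈ 417 N

Taking torques about the hinge:
Beam weight: 5.96 × 9.81 = 58.47 N down at 1.155 m → arm 1.155 m, τ = 58.47 × 1.155 = 67.53 N·m clockwise.
Sack of grain: 21.2 × 9.81 = 208 N down at 0.57 m → arm 0.57 m, τ = 208 × 0.57 = 118.6 N·m clockwise.
Hanging mass: 31.6 × 9.81 = 310 N down at 2.08 m → arm 2.08 m, τ = 310 × 2.08 = 644.8 N·m clockwise.
Potted plant: 1.58 × 9.81 = 15.5 N down at 0.84 m → arm 0.84 m, τ = 15.5 × 0.84 = 13.02 N·m clockwise.
Total clockwise load moment = 843.9 N·m.
The cable tension T acts at 2.31 m; only its component perpendicular to the beam, T sinθ, produces torque. sin 61.2° = 0.8763.
Balancing moments: T × 2.31 × 0.8763 = 843.9, giving T = 843.9 / 2.024 = 417 N.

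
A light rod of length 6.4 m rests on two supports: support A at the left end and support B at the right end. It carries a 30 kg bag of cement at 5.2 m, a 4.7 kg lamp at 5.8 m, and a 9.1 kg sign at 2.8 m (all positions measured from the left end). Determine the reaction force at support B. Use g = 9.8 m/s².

Take moments about support A.
Bag of cement: 30 × 9.8 = 294 N down at 5.2 m → arm 5.2 m, τ = 294 × 5.2 = 1529 N·m clockwise.
Lamp: 4.7 × 9.8 = 46.06 N down at 5.8 m → arm 5.8 m, τ = 46.06 × 5.8 = 267.1 N·m clockwise.
Sign: 9.1 × 9.8 = 89.18 N down at 2.8 m → arm 2.8 m, τ = 89.18 × 2.8 = 249.7 N·m clockwise.
Net load moment about support A = 2046 N·m clockwise.
Reaction R at support B is upward at 6.4 m, arm 6.4 m → moment R × 6.4 counterclockwise.
Στ = 0 ⇒ R × 6.4 = 2046 ⇒ R = 320 N.

R_B ≈ 320 N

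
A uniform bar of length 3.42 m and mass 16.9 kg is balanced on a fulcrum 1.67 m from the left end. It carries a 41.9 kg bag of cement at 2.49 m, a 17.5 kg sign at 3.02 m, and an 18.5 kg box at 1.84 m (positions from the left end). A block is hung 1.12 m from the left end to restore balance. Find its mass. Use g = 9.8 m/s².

m ≈ 112 kg

About the fulcrum (at 1.67 m from the left end):
Beam weight: 16.9 × 9.8 = 165.6 N down at 1.71 m → arm 0.04 m, τ = 165.6 × 0.04 = 6.624 N·m clockwise.
Bag of cement: 41.9 × 9.8 = 410.6 N down at 2.49 m → arm 0.82 m, τ = 410.6 × 0.82 = 336.7 N·m clockwise.
Sign: 17.5 × 9.8 = 171.5 N down at 3.02 m → arm 1.35 m, τ = 171.5 × 1.35 = 231.5 N·m clockwise.
Box: 18.5 × 9.8 = 181.3 N down at 1.84 m → arm 0.17 m, τ = 181.3 × 0.17 = 30.82 N·m clockwise.
Net moment of known loads = 605.6 N·m clockwise.
An unknown mass m at 1.12 m has arm 0.55 m; its moment is m·g·0.55 counterclockwise.
Setting net torque to zero: m × 9.8 × 0.55 = 605.6 → m = 605.6 / (9.8 × 0.55) = 112 kg.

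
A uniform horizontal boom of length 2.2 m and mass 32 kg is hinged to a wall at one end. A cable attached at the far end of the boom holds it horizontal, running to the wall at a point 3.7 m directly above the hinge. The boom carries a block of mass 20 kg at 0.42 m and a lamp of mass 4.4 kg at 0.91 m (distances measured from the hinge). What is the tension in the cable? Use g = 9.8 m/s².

T ≈ 247 N

Choose the hinge as the axis so the unknown hinge reaction has zero arm there.
Beam weight: 32 × 9.8 = 313.6 N down at 1.1 m → arm 1.1 m, τ = 313.6 × 1.1 = 345 N·m clockwise.
Block: 20 × 9.8 = 196 N down at 0.42 m → arm 0.42 m, τ = 196 × 0.42 = 82.32 N·m clockwise.
Lamp: 4.4 × 9.8 = 43.12 N down at 0.91 m → arm 0.91 m, τ = 43.12 × 0.91 = 39.24 N·m clockwise.
Total clockwise load moment = 466.6 N·m.
The cable tension T acts at 2.2 m; only its component perpendicular to the boom, T sinθ, produces torque. sinθ = h/√(h²+d²) = 3.7/√(3.7²+2.2²) = 0.8595.
Στ = 0 ⇒ T × 2.2 × 0.8595 = 466.6 ⇒ T = 466.6 / 1.891 = 247 N.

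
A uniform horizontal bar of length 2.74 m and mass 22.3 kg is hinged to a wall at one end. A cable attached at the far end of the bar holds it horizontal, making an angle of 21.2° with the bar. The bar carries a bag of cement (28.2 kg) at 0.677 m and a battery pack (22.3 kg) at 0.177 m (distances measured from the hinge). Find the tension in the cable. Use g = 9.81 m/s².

T ≈ 531 N

Sum moments about the hinge (the unknown hinge reaction has zero arm there).
Beam weight: 22.3 × 9.81 = 218.8 N down at 1.37 m → arm 1.37 m, τ = 218.8 × 1.37 = 299.8 N·m clockwise.
Bag of cement: 28.2 × 9.81 = 276.6 N down at 0.677 m → arm 0.677 m, τ = 276.6 × 0.677 = 187.3 N·m clockwise.
Battery pack: 22.3 × 9.81 = 218.8 N down at 0.177 m → arm 0.177 m, τ = 218.8 × 0.177 = 38.73 N·m clockwise.
Total clockwise load moment = 525.8 N·m.
The cable tension T acts at 2.74 m; only its component perpendicular to the bar, T sinθ, produces torque. sin 21.2° = 0.3616.
For rotational equilibrium, T × 2.74 × 0.3616 = 525.8, so T = 525.8 / 0.9908 = 531 N.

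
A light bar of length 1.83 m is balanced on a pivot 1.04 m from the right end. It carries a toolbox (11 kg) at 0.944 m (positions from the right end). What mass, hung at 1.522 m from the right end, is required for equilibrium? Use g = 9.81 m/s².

m ≈ 2.19 kg

Taking torques about the pivot (at 1.04 m from the right end):
Toolbox: 11 × 9.81 = 107.9 N down at 0.944 m → arm 0.096 m, τ = 107.9 × 0.096 = 10.36 N·m clockwise.
Net moment of known loads = 10.36 N·m clockwise.
An unknown mass m at 1.522 m has arm 0.482 m; its moment is m·g·0.482 counterclockwise.
Setting net torque to zero: m × 9.81 × 0.482 = 10.36 → m = 10.36 / (9.81 × 0.482) = 2.19 kg.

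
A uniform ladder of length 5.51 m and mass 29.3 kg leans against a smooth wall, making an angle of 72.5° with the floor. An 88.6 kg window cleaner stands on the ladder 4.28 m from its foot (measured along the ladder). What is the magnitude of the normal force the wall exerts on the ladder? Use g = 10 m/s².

Choose the foot of the ladder as the axis so the floor normal and friction both act there and drop out.
Ladder weight 29.3×10 = 293 N acts at 2.755 m along the ladder; its horizontal arm is 2.755·cos72.5° = 0.8284 m → τ = 242.7 N·m clockwise.
Window cleaner: 88.6×10 = 886 N at 4.28 m → arm 1.287 m → τ = 1140 N·m clockwise.
Wall normal N acts horizontally at the top; its moment arm is the height L sinθ = 5.51·sin72.5° = 5.255 m, counterclockwise.
Setting net torque to zero: N × 5.255 = 1383 → N = 263 N.

N_wall ≈ 263 N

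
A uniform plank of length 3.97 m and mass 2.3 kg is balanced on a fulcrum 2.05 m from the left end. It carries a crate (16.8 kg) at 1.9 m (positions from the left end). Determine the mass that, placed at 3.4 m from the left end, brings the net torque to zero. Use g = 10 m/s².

m ≈ 1.98 kg

Choose the fulcrum (at 2.05 m from the left end) as the axis so the support reaction has zero arm there.
Beam weight: 2.3 × 10 = 23 N down at 1.985 m → arm 0.065 m, τ = 23 × 0.065 = 1.495 N·m counterclockwise.
Crate: 16.8 × 10 = 168 N down at 1.9 m → arm 0.15 m, τ = 168 × 0.15 = 25.2 N·m counterclockwise.
Net moment of known loads = 26.7 N·m counterclockwise.
An unknown mass m at 3.4 m has arm 1.35 m; its moment is m·g·1.35 clockwise.
Στ = 0 ⇒ m × 10 × 1.35 = 26.7 ⇒ m = 26.7 / (10 × 1.35) = 1.98 kg.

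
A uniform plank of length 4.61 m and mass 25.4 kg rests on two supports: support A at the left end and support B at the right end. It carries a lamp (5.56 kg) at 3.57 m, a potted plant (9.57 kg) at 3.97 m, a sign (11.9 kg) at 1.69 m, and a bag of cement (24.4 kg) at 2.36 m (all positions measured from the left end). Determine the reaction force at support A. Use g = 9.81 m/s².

Sum moments about support B (its reaction then has zero moment arm).
Beam weight: 25.4 × 9.81 = 249.2 N down at 2.305 m → arm 2.305 m, τ = 249.2 × 2.305 = 574.4 N·m counterclockwise.
Lamp: 5.56 × 9.81 = 54.54 N down at 3.57 m → arm 1.04 m, τ = 54.54 × 1.04 = 56.72 N·m counterclockwise.
Potted plant: 9.57 × 9.81 = 93.88 N down at 3.97 m → arm 0.64 m, τ = 93.88 × 0.64 = 60.08 N·m counterclockwise.
Sign: 11.9 × 9.81 = 116.7 N down at 1.69 m → arm 2.92 m, τ = 116.7 × 2.92 = 340.8 N·m counterclockwise.
Bag of cement: 24.4 × 9.81 = 239.4 N down at 2.36 m → arm 2.25 m, τ = 239.4 × 2.25 = 538.6 N·m counterclockwise.
Net load moment about support B = 1571 N·m counterclockwise.
Reaction R at support A is upward at 0 m, arm 4.61 m → moment R × 4.61 clockwise.
Balancing moments: R × 4.61 = 1571, giving R = 341 N.

R_A ≈ 341 N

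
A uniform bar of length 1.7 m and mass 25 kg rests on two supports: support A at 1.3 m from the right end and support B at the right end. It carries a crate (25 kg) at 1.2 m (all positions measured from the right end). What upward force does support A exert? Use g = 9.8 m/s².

R_A ≈ 386 N

Choose support B as the axis so its reaction then has zero moment arm.
Beam weight: 25 × 9.8 = 245 N down at 0.85 m → arm 0.85 m, τ = 245 × 0.85 = 208.2 N·m counterclockwise.
Crate: 25 × 9.8 = 245 N down at 1.2 m → arm 1.2 m, τ = 245 × 1.2 = 294 N·m counterclockwise.
Net load moment about support B = 502.2 N·m counterclockwise.
Reaction R at support A is upward at 1.3 m, arm 1.3 m → moment R × 1.3 clockwise.
Balancing moments: R × 1.3 = 502.2, giving R = 386 N.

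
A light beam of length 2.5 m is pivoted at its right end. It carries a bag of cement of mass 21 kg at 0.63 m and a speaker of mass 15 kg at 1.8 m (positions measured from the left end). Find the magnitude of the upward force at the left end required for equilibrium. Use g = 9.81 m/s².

F ≈ 195 N

Sum moments about the right end (the unknown pivot reaction has zero arm there).
Bag of cement: 21 × 9.81 = 206 N down at 0.63 m → arm 1.87 m, τ = 206 × 1.87 = 385.2 N·m counterclockwise.
Speaker: 15 × 9.81 = 147.2 N down at 1.8 m → arm 0.7 m, τ = 147.2 × 0.7 = 103 N·m counterclockwise.
Net moment of the loads = 488.2 N·m counterclockwise.
The upward force F acts at the left end, arm 2.5 m, giving F × 2.5 clockwise.
For rotational equilibrium, F × 2.5 = 488.2, so F = 488.2 / 2.5 = 195 N.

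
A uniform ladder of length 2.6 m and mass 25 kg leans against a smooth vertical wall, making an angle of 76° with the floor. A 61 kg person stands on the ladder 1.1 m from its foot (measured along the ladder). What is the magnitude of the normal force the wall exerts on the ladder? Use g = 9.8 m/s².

N_wall ≈ 93.6 N

Sum moments about the foot of the ladder (the floor normal and friction both act there and drop out).
Ladder weight 25×9.8 = 245 N acts at 1.3 m along the ladder; its horizontal arm is 1.3·cos76° = 0.3145 m → τ = 77.05 N·m clockwise.
Person: 61×9.8 = 597.8 N at 1.1 m → arm 0.2661 m → τ = 159.1 N·m clockwise.
Wall normal N acts horizontally at the top; its moment arm is the height L sinθ = 2.6·sin76° = 2.523 m, counterclockwise.
Setting net torque to zero: N × 2.523 = 236.1 → N = 93.6 N.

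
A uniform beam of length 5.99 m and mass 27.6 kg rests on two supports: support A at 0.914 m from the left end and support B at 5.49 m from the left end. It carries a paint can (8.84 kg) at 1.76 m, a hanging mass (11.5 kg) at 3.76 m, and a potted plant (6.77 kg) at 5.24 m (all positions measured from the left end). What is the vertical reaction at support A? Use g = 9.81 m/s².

R_A ≈ 265 N

Choose support B as the axis so its reaction then has zero moment arm.
Beam weight: 27.6 × 9.81 = 270.8 N down at 2.995 m → arm 2.495 m, τ = 270.8 × 2.495 = 675.6 N·m counterclockwise.
Paint can: 8.84 × 9.81 = 86.72 N down at 1.76 m → arm 3.73 m, τ = 86.72 × 3.73 = 323.5 N·m counterclockwise.
Hanging mass: 11.5 × 9.81 = 112.8 N down at 3.76 m → arm 1.73 m, τ = 112.8 × 1.73 = 195.1 N·m counterclockwise.
Potted plant: 6.77 × 9.81 = 66.41 N down at 5.24 m → arm 0.25 m, τ = 66.41 × 0.25 = 16.6 N·m counterclockwise.
Net load moment about support B = 1211 N·m counterclockwise.
Reaction R at support A is upward at 0.914 m, arm 4.576 m → moment R × 4.576 clockwise.
Στ = 0 ⇒ R × 4.576 = 1211 ⇒ R = 265 N.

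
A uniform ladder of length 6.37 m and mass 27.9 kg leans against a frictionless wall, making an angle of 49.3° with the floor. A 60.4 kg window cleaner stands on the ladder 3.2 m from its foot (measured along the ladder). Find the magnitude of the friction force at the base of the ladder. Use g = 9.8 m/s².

f ≈ 373 N

Choose the foot of the ladder as the axis so the floor normal and friction both act there and drop out.
Ladder weight 27.9×9.8 = 273.4 N acts at 3.185 m along the ladder; its horizontal arm is 3.185·cos49.3° = 2.077 m → τ = 567.9 N·m clockwise.
Window cleaner: 60.4×9.8 = 591.9 N at 3.2 m → arm 2.087 m → τ = 1235 N·m clockwise.
Wall normal N acts horizontally at the top; its moment arm is the height L sinθ = 6.37·sin49.3° = 4.829 m, counterclockwise.
Setting net torque to zero: N × 4.829 = 1803 → N = 373 N.
ΣFx = 0: friction at the foot balances the wall's push, so f = N_wall = 373 N.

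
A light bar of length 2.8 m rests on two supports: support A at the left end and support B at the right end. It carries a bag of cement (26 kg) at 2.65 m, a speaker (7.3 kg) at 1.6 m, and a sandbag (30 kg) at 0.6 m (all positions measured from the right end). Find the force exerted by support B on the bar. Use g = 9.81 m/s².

R_B ≈ 276 N

About support A:
Bag of cement: 26 × 9.81 = 255.1 N down at 2.65 m → arm 0.15 m, τ = 255.1 × 0.15 = 38.27 N·m clockwise.
Speaker: 7.3 × 9.81 = 71.61 N down at 1.6 m → arm 1.2 m, τ = 71.61 × 1.2 = 85.93 N·m clockwise.
Sandbag: 30 × 9.81 = 294.3 N down at 0.6 m → arm 2.2 m, τ = 294.3 × 2.2 = 647.5 N·m clockwise.
Net load moment about support A = 771.7 N·m clockwise.
Reaction R at support B is upward at 0 m, arm 2.8 m → moment R × 2.8 counterclockwise.
For rotational equilibrium, R × 2.8 = 771.7, so R = 276 N.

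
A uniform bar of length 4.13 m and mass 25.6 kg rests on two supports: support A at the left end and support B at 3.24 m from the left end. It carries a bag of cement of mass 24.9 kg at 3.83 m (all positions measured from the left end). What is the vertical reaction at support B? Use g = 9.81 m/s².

Taking torques about support A:
Beam weight: 25.6 × 9.81 = 251.1 N down at 2.065 m → arm 2.065 m, τ = 251.1 × 2.065 = 518.5 N·m clockwise.
Bag of cement: 24.9 × 9.81 = 244.3 N down at 3.83 m → arm 3.83 m, τ = 244.3 × 3.83 = 935.7 N·m clockwise.
Net load moment about support A = 1454 N·m clockwise.
Reaction R at support B is upward at 3.24 m, arm 3.24 m → moment R × 3.24 counterclockwise.
Στ = 0 ⇒ R × 3.24 = 1454 ⇒ R = 449 N.

R_B ≈ 449 N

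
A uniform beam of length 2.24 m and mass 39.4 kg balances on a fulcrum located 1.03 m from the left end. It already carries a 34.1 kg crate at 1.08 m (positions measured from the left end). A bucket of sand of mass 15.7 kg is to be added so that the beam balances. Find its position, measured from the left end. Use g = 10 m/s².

x ≈ 0.696 m from the left end

About the fulcrum (at 1.03 m from the left end):
Beam weight: 39.4 × 10 = 394 N down at 1.12 m → arm 0.09 m, τ = 394 × 0.09 = 35.46 N·m clockwise.
Crate: 34.1 × 10 = 341 N down at 1.08 m → arm 0.05 m, τ = 341 × 0.05 = 17.05 N·m clockwise.
Net moment of existing loads = 52.51 N·m clockwise.
The bucket of sand weighs 15.7 × 10 = 157 N and must supply an equal counterclockwise moment, so its lever arm about the fulcrum is 52.51 / 157 = 0.334 m.
That puts it at 1.03 − 0.334 = 0.696 m from the left end.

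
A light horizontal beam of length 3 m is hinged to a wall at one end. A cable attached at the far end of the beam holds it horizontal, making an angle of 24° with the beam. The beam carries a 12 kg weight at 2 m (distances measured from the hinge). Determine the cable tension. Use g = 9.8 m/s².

Take moments about the hinge.
Weight: 12 × 9.8 = 117.6 N down at 2 m → arm 2 m, τ = 117.6 × 2 = 235.2 N·m clockwise.
Total clockwise load moment = 235.2 N·m.
The cable tension T acts at 3 m; only its component perpendicular to the beam, T sinθ, produces torque. sin 24° = 0.4067.
Balancing moments: T × 3 × 0.4067 = 235.2, giving T = 235.2 / 1.22 = 193 N.

T ≈ 193 N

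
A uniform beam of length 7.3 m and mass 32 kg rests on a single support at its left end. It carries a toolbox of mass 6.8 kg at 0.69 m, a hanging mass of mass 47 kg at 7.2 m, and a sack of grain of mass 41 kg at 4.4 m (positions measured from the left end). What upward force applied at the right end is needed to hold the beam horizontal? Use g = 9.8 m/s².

About the left end:
Beam weight: 32 × 9.8 = 313.6 N down at 3.65 m → arm 3.65 m, τ = 313.6 × 3.65 = 1145 N·m clockwise.
Toolbox: 6.8 × 9.8 = 66.64 N down at 0.69 m → arm 0.69 m, τ = 66.64 × 0.69 = 45.98 N·m clockwise.
Hanging mass: 47 × 9.8 = 460.6 N down at 7.2 m → arm 7.2 m, τ = 460.6 × 7.2 = 3316 N·m clockwise.
Sack of grain: 41 × 9.8 = 401.8 N down at 4.4 m → arm 4.4 m, τ = 401.8 × 4.4 = 1768 N·m clockwise.
Net moment of the loads = 6275 N·m clockwise.
The upward force F acts at the right end, arm 7.3 m, giving F × 7.3 counterclockwise.
Balancing moments: F × 7.3 = 6275, giving F = 6275 / 7.3 = 860 N.

F ≈ 860 N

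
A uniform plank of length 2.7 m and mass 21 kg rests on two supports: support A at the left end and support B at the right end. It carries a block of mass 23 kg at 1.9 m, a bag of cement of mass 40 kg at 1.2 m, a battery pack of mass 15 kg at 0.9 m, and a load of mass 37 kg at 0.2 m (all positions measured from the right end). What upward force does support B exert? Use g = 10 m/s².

Choose support A as the axis so its reaction then has zero moment arm.
Beam weight: 21 × 10 = 210 N down at 1.35 m → arm 1.35 m, τ = 210 × 1.35 = 283.5 N·m clockwise.
Block: 23 × 10 = 230 N down at 1.9 m → arm 0.8 m, τ = 230 × 0.8 = 184 N·m clockwise.
Bag of cement: 40 × 10 = 400 N down at 1.2 m → arm 1.5 m, τ = 400 × 1.5 = 600 N·m clockwise.
Battery pack: 15 × 10 = 150 N down at 0.9 m → arm 1.8 m, τ = 150 × 1.8 = 270 N·m clockwise.
Load: 37 × 10 = 370 N down at 0.2 m → arm 2.5 m, τ = 370 × 2.5 = 925 N·m clockwise.
Net load moment about support A = 2262 N·m clockwise.
Reaction R at support B is upward at 0 m, arm 2.7 m → moment R × 2.7 counterclockwise.
For rotational equilibrium, R × 2.7 = 2262, so R = 838 N.

R_B ≈ 838 N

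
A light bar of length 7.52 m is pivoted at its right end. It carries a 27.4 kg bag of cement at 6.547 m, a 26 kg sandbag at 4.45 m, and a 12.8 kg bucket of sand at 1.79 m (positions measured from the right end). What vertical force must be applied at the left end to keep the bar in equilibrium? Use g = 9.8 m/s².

Take moments about the right end.
Bag of cement: 27.4 × 9.8 = 268.5 N down at 6.547 m → arm 6.547 m, τ = 268.5 × 6.547 = 1758 N·m counterclockwise.
Sandbag: 26 × 9.8 = 254.8 N down at 4.45 m → arm 4.45 m, τ = 254.8 × 4.45 = 1134 N·m counterclockwise.
Bucket of sand: 12.8 × 9.8 = 125.4 N down at 1.79 m → arm 1.79 m, τ = 125.4 × 1.79 = 224.5 N·m counterclockwise.
Net moment of the loads = 3116 N·m counterclockwise.
The upward force F acts at the left end, arm 7.52 m, giving F × 7.52 clockwise.
Balancing moments: F × 7.52 = 3116, giving F = 3116 / 7.52 = 414 N.

F ≈ 414 N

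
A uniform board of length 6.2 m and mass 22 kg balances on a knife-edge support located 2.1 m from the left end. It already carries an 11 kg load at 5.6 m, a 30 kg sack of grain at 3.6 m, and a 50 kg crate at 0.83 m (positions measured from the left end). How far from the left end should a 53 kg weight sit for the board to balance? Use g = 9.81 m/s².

x ≈ 1.31 m from the left end

Sum moments about the knife-edge support (at 2.1 m from the left end) (the support reaction has zero arm there).
Beam weight: 22 × 9.81 = 215.8 N down at 3.1 m → arm 1 m, τ = 215.8 × 1 = 215.8 N·m clockwise.
Load: 11 × 9.81 = 107.9 N down at 5.6 m → arm 3.5 m, τ = 107.9 × 3.5 = 377.7 N·m clockwise.
Sack of grain: 30 × 9.81 = 294.3 N down at 3.6 m → arm 1.5 m, τ = 294.3 × 1.5 = 441.5 N·m clockwise.
Crate: 50 × 9.81 = 490.5 N down at 0.83 m → arm 1.27 m, τ = 490.5 × 1.27 = 622.9 N·m counterclockwise.
Net moment of existing loads = 412.1 N·m clockwise.
The weight weighs 53 × 9.81 = 519.9 N and must supply an equal counterclockwise moment, so its lever arm about the knife-edge support is 412.1 / 519.9 = 0.793 m.
That puts it at 2.1 − 0.793 = 1.31 m from the left end.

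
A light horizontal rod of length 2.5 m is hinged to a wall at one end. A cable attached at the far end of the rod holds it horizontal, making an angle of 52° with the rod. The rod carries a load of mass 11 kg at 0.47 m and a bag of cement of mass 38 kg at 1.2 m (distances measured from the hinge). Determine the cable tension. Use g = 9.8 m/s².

T ≈ 253 N

Choose the hinge as the axis so the unknown hinge reaction has zero arm there.
Load: 11 × 9.8 = 107.8 N down at 0.47 m → arm 0.47 m, τ = 107.8 × 0.47 = 50.67 N·m clockwise.
Bag of cement: 38 × 9.8 = 372.4 N down at 1.2 m → arm 1.2 m, τ = 372.4 × 1.2 = 446.9 N·m clockwise.
Total clockwise load moment = 497.6 N·m.
The cable tension T acts at 2.5 m; only its component perpendicular to the rod, T sinθ, produces torque. sin 52° = 0.788.
Στ = 0 ⇒ T × 2.5 × 0.788 = 497.6 ⇒ T = 497.6 / 1.97 = 253 N.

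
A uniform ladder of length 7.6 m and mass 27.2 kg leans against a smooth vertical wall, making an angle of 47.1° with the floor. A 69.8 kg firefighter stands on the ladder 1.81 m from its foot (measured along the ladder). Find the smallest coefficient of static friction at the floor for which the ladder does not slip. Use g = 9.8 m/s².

Choose the foot of the ladder as the axis so the floor normal and friction both act there and drop out.
Ladder weight 27.2×9.8 = 266.6 N acts at 3.8 m along the ladder; its horizontal arm is 3.8·cos47.1° = 2.587 m → τ = 689.7 N·m clockwise.
Firefighter: 69.8×9.8 = 684 N at 1.81 m → arm 1.232 m → τ = 842.7 N·m clockwise.
Wall normal N acts horizontally at the top; its moment arm is the height L sinθ = 7.6·sin47.1° = 5.567 m, counterclockwise.
For rotational equilibrium, N × 5.567 = 1532, so N = 275.2 N.
ΣFx = 0 ⇒ f = N_wall = 275.2 N. ΣFy = 0 ⇒ N_floor = 950.6 N.
μ_min = f / N_floor = 275.2 / 950.6 = 0.29.

μ_min ≈ 0.29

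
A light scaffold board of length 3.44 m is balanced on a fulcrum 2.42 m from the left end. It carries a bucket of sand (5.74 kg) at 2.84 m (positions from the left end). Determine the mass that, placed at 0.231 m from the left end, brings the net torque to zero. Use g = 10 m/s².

m ≈ 1.1 kg

Take moments about the fulcrum (at 2.42 m from the left end).
Bucket of sand: 5.74 × 10 = 57.4 N down at 2.84 m → arm 0.42 m, τ = 57.4 × 0.42 = 24.11 N·m clockwise.
Net moment of known loads = 24.11 N·m clockwise.
An unknown mass m at 0.231 m has arm 2.189 m; its moment is m·g·2.189 counterclockwise.
Στ = 0 ⇒ m × 10 × 2.189 = 24.11 ⇒ m = 24.11 / (10 × 2.189) = 1.1 kg.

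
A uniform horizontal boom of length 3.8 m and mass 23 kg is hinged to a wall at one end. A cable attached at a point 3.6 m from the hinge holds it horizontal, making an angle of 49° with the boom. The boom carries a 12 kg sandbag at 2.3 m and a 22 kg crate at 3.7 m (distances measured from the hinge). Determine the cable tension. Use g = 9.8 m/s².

Choose the hinge as the axis so the unknown hinge reaction has zero arm there.
Beam weight: 23 × 9.8 = 225.4 N down at 1.9 m → arm 1.9 m, τ = 225.4 × 1.9 = 428.3 N·m clockwise.
Sandbag: 12 × 9.8 = 117.6 N down at 2.3 m → arm 2.3 m, τ = 117.6 × 2.3 = 270.5 N·m clockwise.
Crate: 22 × 9.8 = 215.6 N down at 3.7 m → arm 3.7 m, τ = 215.6 × 3.7 = 797.7 N·m clockwise.
Total clockwise load moment = 1496 N·m.
The cable tension T acts at 3.6 m; only its component perpendicular to the boom, T sinθ, produces torque. sin 49° = 0.7547.
Setting net torque to zero: T × 3.6 × 0.7547 = 1496 → T = 1496 / 2.717 = 551 N.

T ≈ 551 N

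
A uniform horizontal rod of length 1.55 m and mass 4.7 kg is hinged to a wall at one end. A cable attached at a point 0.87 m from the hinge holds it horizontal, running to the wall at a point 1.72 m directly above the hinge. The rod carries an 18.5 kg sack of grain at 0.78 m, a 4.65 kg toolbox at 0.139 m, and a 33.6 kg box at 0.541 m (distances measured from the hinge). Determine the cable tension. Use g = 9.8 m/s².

T ≈ 466 N

About the hinge:
Beam weight: 4.7 × 9.8 = 46.06 N down at 0.775 m → arm 0.775 m, τ = 46.06 × 0.775 = 35.7 N·m clockwise.
Sack of grain: 18.5 × 9.8 = 181.3 N down at 0.78 m → arm 0.78 m, τ = 181.3 × 0.78 = 141.4 N·m clockwise.
Toolbox: 4.65 × 9.8 = 45.57 N down at 0.139 m → arm 0.139 m, τ = 45.57 × 0.139 = 6.334 N·m clockwise.
Box: 33.6 × 9.8 = 329.3 N down at 0.541 m → arm 0.541 m, τ = 329.3 × 0.541 = 178.2 N·m clockwise.
Total clockwise load moment = 361.6 N·m.
The cable tension T acts at 0.87 m; only its component perpendicular to the rod, T sinθ, produces torque. sinθ = h/√(h²+d²) = 1.72/√(1.72²+0.87²) = 0.8923.
Balancing moments: T × 0.87 × 0.8923 = 361.6, giving T = 361.6 / 0.7763 = 466 N.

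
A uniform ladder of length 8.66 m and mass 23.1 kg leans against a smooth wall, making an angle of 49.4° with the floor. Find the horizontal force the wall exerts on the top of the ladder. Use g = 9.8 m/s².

Sum moments about the foot of the ladder (the floor normal and friction both act there and drop out).
Ladder weight 23.1×9.8 = 226.4 N acts at 4.33 m along the ladder; its horizontal arm is 4.33·cos49.4° = 2.818 m → τ = 638 N·m clockwise.
Wall normal N acts horizontally at the top; its moment arm is the height L sinθ = 8.66·sin49.4° = 6.575 m, counterclockwise.
Setting net torque to zero: N × 6.575 = 638 → N = 97 N.

N_wall ≈ 97 N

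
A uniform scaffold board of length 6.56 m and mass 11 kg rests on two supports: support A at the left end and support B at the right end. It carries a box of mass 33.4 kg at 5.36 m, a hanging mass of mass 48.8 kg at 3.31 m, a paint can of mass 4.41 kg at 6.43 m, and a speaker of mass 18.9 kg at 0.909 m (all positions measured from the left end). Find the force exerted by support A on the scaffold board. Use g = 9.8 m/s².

R_A ≈ 511 N

About support B:
Beam weight: 11 × 9.8 = 107.8 N down at 3.28 m → arm 3.28 m, τ = 107.8 × 3.28 = 353.6 N·m counterclockwise.
Box: 33.4 × 9.8 = 327.3 N down at 5.36 m → arm 1.2 m, τ = 327.3 × 1.2 = 392.8 N·m counterclockwise.
Hanging mass: 48.8 × 9.8 = 478.2 N down at 3.31 m → arm 3.25 m, τ = 478.2 × 3.25 = 1554 N·m counterclockwise.
Paint can: 4.41 × 9.8 = 43.22 N down at 6.43 m → arm 0.13 m, τ = 43.22 × 0.13 = 5.619 N·m counterclockwise.
Speaker: 18.9 × 9.8 = 185.2 N down at 0.909 m → arm 5.651 m, τ = 185.2 × 5.651 = 1047 N·m counterclockwise.
Net load moment about support B = 3353 N·m counterclockwise.
Reaction R at support A is upward at 0 m, arm 6.56 m → moment R × 6.56 clockwise.
For rotational equilibrium, R × 6.56 = 3353, so R = 511 N.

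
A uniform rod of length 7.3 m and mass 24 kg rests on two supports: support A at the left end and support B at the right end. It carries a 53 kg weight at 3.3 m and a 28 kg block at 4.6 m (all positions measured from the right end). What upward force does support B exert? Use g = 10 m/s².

Sum moments about support A (its reaction then has zero moment arm).
Beam weight: 24 × 10 = 240 N down at 3.65 m → arm 3.65 m, τ = 240 × 3.65 = 876 N·m clockwise.
Weight: 53 × 10 = 530 N down at 3.3 m → arm 4 m, τ = 530 × 4 = 2120 N·m clockwise.
Block: 28 × 10 = 280 N down at 4.6 m → arm 2.7 m, τ = 280 × 2.7 = 756 N·m clockwise.
Net load moment about support A = 3752 N·m clockwise.
Reaction R at support B is upward at 0 m, arm 7.3 m → moment R × 7.3 counterclockwise.
Setting net torque to zero: R × 7.3 = 3752 → R = 514 N.

R_B ≈ 514 N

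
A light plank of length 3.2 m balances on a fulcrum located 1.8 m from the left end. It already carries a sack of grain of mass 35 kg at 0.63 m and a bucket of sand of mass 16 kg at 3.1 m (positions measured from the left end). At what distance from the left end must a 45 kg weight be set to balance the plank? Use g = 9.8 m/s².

Sum moments about the fulcrum (at 1.8 m from the left end) (the support reaction has zero arm there).
Sack of grain: 35 × 9.8 = 343 N down at 0.63 m → arm 1.17 m, τ = 343 × 1.17 = 401.3 N·m counterclockwise.
Bucket of sand: 16 × 9.8 = 156.8 N down at 3.1 m → arm 1.3 m, τ = 156.8 × 1.3 = 203.8 N·m clockwise.
Net moment of existing loads = 197.5 N·m counterclockwise.
The weight weighs 45 × 9.8 = 441 N and must supply an equal clockwise moment, so its lever arm about the fulcrum is 197.5 / 441 = 0.448 m.
That puts it at 1.8 + 0.448 = 2.25 m from the left end.

x ≈ 2.25 m from the left end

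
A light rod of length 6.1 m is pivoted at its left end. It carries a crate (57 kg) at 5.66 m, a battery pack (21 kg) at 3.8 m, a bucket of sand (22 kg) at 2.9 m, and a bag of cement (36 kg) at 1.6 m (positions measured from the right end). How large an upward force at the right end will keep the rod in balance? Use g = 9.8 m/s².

Take moments about the left end.
Crate: 57 × 9.8 = 558.6 N down at 5.66 m → arm 0.44 m, τ = 558.6 × 0.44 = 245.8 N·m clockwise.
Battery pack: 21 × 9.8 = 205.8 N down at 3.8 m → arm 2.3 m, τ = 205.8 × 2.3 = 473.3 N·m clockwise.
Bucket of sand: 22 × 9.8 = 215.6 N down at 2.9 m → arm 3.2 m, τ = 215.6 × 3.2 = 689.9 N·m clockwise.
Bag of cement: 36 × 9.8 = 352.8 N down at 1.6 m → arm 4.5 m, τ = 352.8 × 4.5 = 1588 N·m clockwise.
Net moment of the loads = 2997 N·m clockwise.
The upward force F acts at the right end, arm 6.1 m, giving F × 6.1 counterclockwise.
Setting net torque to zero: F × 6.1 = 2997 → F = 2997 / 6.1 = 491 N.

F ≈ 491 N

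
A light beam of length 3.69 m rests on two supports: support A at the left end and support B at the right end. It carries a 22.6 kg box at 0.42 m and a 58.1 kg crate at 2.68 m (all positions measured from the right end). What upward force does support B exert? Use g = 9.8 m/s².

R_B ≈ 352 N

Take moments about support A.
Box: 22.6 × 9.8 = 221.5 N down at 0.42 m → arm 3.27 m, τ = 221.5 × 3.27 = 724.3 N·m clockwise.
Crate: 58.1 × 9.8 = 569.4 N down at 2.68 m → arm 1.01 m, τ = 569.4 × 1.01 = 575.1 N·m clockwise.
Net load moment about support A = 1299 N·m clockwise.
Reaction R at support B is upward at 0 m, arm 3.69 m → moment R × 3.69 counterclockwise.
Balancing moments: R × 3.69 = 1299, giving R = 352 N.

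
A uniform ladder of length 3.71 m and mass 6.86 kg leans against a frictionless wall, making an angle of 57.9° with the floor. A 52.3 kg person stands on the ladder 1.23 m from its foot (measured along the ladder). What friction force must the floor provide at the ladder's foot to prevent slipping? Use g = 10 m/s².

f ≈ 130 N

Choose the foot of the ladder as the axis so the floor normal and friction both act there and drop out.
Ladder weight 6.86×10 = 68.6 N acts at 1.855 m along the ladder; its horizontal arm is 1.855·cos57.9° = 0.9857 m → τ = 67.62 N·m clockwise.
Person: 52.3×10 = 523 N at 1.23 m → arm 0.6536 m → τ = 341.8 N·m clockwise.
Wall normal N acts horizontally at the top; its moment arm is the height L sinθ = 3.71·sin57.9° = 3.143 m, counterclockwise.
For rotational equilibrium, N × 3.143 = 409.4, so N = 130 N.
ΣFx = 0: friction at the foot balances the wall's push, so f = N_wall = 130 N.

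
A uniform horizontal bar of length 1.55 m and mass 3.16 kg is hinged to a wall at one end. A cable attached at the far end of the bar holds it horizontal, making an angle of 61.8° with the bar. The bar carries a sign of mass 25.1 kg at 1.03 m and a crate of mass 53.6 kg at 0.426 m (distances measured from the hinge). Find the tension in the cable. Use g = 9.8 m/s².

Take moments about the hinge.
Beam weight: 3.16 × 9.8 = 30.97 N down at 0.775 m → arm 0.775 m, τ = 30.97 × 0.775 = 24 N·m clockwise.
Sign: 25.1 × 9.8 = 246 N down at 1.03 m → arm 1.03 m, τ = 246 × 1.03 = 253.4 N·m clockwise.
Crate: 53.6 × 9.8 = 525.3 N down at 0.426 m → arm 0.426 m, τ = 525.3 × 0.426 = 223.8 N·m clockwise.
Total clockwise load moment = 501.2 N·m.
The cable tension T acts at 1.55 m; only its component perpendicular to the bar, T sinθ, produces torque. sin 61.8° = 0.8813.
Στ = 0 ⇒ T × 1.55 × 0.8813 = 501.2 ⇒ T = 501.2 / 1.366 = 367 N.

T ≈ 367 N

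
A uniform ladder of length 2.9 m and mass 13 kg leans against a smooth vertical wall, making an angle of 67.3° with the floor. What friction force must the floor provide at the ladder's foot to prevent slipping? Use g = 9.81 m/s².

About the foot of the ladder:
Ladder weight 13×9.81 = 127.5 N acts at 1.45 m along the ladder; its horizontal arm is 1.45·cos67.3° = 0.5596 m → τ = 71.35 N·m clockwise.
Wall normal N acts horizontally at the top; its moment arm is the height L sinθ = 2.9·sin67.3° = 2.675 m, counterclockwise.
Στ = 0 ⇒ N × 2.675 = 71.35 ⇒ N = 26.7 N.
ΣFx = 0: friction at the foot balances the wall's push, so f = N_wall = 26.7 N.

f ≈ 26.7 N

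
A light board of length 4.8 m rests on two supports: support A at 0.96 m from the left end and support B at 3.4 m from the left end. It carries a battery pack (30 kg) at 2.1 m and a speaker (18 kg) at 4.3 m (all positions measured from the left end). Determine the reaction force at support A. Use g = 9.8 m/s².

R_A ≈ 91.6 N

About support B:
Battery pack: 30 × 9.8 = 294 N down at 2.1 m → arm 1.3 m, τ = 294 × 1.3 = 382.2 N·m counterclockwise.
Speaker: 18 × 9.8 = 176.4 N down at 4.3 m → arm 0.9 m, τ = 176.4 × 0.9 = 158.8 N·m clockwise.
Net load moment about support B = 223.4 N·m counterclockwise.
Reaction R at support A is upward at 0.96 m, arm 2.44 m → moment R × 2.44 clockwise.
Στ = 0 ⇒ R × 2.44 = 223.4 ⇒ R = 91.6 N.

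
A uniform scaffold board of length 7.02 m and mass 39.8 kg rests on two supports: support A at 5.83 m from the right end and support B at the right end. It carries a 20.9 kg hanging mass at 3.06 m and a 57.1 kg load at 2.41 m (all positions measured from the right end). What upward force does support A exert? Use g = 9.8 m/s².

R_A ≈ 574 N

About support B:
Beam weight: 39.8 × 9.8 = 390 N down at 3.51 m → arm 3.51 m, τ = 390 × 3.51 = 1369 N·m counterclockwise.
Hanging mass: 20.9 × 9.8 = 204.8 N down at 3.06 m → arm 3.06 m, τ = 204.8 × 3.06 = 626.7 N·m counterclockwise.
Load: 57.1 × 9.8 = 559.6 N down at 2.41 m → arm 2.41 m, τ = 559.6 × 2.41 = 1349 N·m counterclockwise.
Net load moment about support B = 3345 N·m counterclockwise.
Reaction R at support A is upward at 5.83 m, arm 5.83 m → moment R × 5.83 clockwise.
Balancing moments: R × 5.83 = 3345, giving R = 574 N.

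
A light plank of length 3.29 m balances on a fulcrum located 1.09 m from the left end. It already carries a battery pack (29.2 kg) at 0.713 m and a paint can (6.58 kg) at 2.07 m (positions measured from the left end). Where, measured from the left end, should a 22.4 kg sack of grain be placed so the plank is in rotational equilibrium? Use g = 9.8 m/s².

Sum moments about the fulcrum (at 1.09 m from the left end) (the support reaction has zero arm there).
Battery pack: 29.2 × 9.8 = 286.2 N down at 0.713 m → arm 0.377 m, τ = 286.2 × 0.377 = 107.9 N·m counterclockwise.
Paint can: 6.58 × 9.8 = 64.48 N down at 2.07 m → arm 0.98 m, τ = 64.48 × 0.98 = 63.19 N·m clockwise.
Net moment of existing loads = 44.71 N·m counterclockwise.
The sack of grain weighs 22.4 × 9.8 = 219.5 N and must supply an equal clockwise moment, so its lever arm about the fulcrum is 44.71 / 219.5 = 0.204 m.
That puts it at 1.09 + 0.204 = 1.29 m from the left end.

x ≈ 1.29 m from the left end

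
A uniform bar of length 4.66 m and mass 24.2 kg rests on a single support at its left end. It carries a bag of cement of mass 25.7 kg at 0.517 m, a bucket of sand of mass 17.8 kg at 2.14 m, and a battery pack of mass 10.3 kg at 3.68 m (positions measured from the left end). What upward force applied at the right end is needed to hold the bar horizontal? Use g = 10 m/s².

Choose the left end as the axis so the unknown pivot reaction has zero arm there.
Beam weight: 24.2 × 10 = 242 N down at 2.33 m → arm 2.33 m, τ = 242 × 2.33 = 563.9 N·m clockwise.
Bag of cement: 25.7 × 10 = 257 N down at 0.517 m → arm 0.517 m, τ = 257 × 0.517 = 132.9 N·m clockwise.
Bucket of sand: 17.8 × 10 = 178 N down at 2.14 m → arm 2.14 m, τ = 178 × 2.14 = 380.9 N·m clockwise.
Battery pack: 10.3 × 10 = 103 N down at 3.68 m → arm 3.68 m, τ = 103 × 3.68 = 379 N·m clockwise.
Net moment of the loads = 1457 N·m clockwise.
The upward force F acts at the right end, arm 4.66 m, giving F × 4.66 counterclockwise.
Setting net torque to zero: F × 4.66 = 1457 → F = 1457 / 4.66 = 313 N.

F ≈ 313 N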